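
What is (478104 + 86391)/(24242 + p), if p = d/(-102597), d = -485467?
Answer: 57915493515/2487641941 ≈ 23.281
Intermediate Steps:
p = 485467/102597 (p = -485467/(-102597) = -485467*(-1/102597) = 485467/102597 ≈ 4.7318)
(478104 + 86391)/(24242 + p) = (478104 + 86391)/(24242 + 485467/102597) = 564495/(2487641941/102597) = 564495*(102597/2487641941) = 57915493515/2487641941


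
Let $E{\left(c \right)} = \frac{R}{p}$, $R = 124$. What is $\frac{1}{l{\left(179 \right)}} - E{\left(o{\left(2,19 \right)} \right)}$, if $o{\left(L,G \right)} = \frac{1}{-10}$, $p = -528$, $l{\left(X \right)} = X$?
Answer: $\frac{5681}{23628} \approx 0.24044$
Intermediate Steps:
$o{\left(L,G \right)} = - \frac{1}{10}$
$E{\left(c \right)} = - \frac{31}{132}$ ($E{\left(c \right)} = \frac{124}{-528} = 124 \left(- \frac{1}{528}\right) = - \frac{31}{132}$)
$\frac{1}{l{\left(179 \right)}} - E{\left(o{\left(2,19 \right)} \right)} = \frac{1}{179} - - \frac{31}{132} = \frac{1}{179} + \frac{31}{132} = \frac{5681}{23628}$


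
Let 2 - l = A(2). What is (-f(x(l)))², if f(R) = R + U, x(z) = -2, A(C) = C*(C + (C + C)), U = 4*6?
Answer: 484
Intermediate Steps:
U = 24
A(C) = 3*C² (A(C) = C*(C + 2*C) = C*(3*C) = 3*C²)
l = -10 (l = 2 - 3*2² = 2 - 3*4 = 2 - 1*12 = 2 - 12 = -10)
f(R) = 24 + R (f(R) = R + 24 = 24 + R)
(-f(x(l)))² = (-(24 - 2))² = (-1*22)² = (-22)² = 484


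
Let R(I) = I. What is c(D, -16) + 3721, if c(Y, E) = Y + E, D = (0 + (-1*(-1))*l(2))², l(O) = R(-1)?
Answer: 3706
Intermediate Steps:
l(O) = -1
D = 1 (D = (0 - 1*(-1)*(-1))² = (0 + 1*(-1))² = (0 - 1)² = (-1)² = 1)
c(Y, E) = E + Y
c(D, -16) + 3721 = (-16 + 1) + 3721 = -15 + 3721 = 3706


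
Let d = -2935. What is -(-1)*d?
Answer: -2935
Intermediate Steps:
-(-1)*d = -(-1)*(-2935) = -1*2935 = -2935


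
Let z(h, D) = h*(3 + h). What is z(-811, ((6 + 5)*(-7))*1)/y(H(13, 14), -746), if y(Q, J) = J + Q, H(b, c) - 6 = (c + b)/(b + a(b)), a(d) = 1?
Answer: -9174032/10333 ≈ -887.84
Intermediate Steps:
H(b, c) = 6 + (b + c)/(1 + b) (H(b, c) = 6 + (c + b)/(b + 1) = 6 + (b + c)/(1 + b))
z(-811, ((6 + 5)*(-7))*1)/y(H(13, 14), -746) = (-811*(3 - 811))/(-746 + (6 + 14 + 7*13)/(1 + 13)) = (-811*(-808))/(-746 + (6 + 14 + 91)/14) = 655288/(-746 + (1/14)*111) = 655288/(-746 + 111/14) = 655288/(-10333/14) = 655288*(-14/10333) = -9174032/10333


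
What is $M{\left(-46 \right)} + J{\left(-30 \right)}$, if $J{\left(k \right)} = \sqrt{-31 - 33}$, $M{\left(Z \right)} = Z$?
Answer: $-46 + 8 i \approx -46.0 + 8.0 i$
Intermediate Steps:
$J{\left(k \right)} = 8 i$ ($J{\left(k \right)} = \sqrt{-64} = 8 i$)
$M{\left(-46 \right)} + J{\left(-30 \right)} = -46 + 8 i$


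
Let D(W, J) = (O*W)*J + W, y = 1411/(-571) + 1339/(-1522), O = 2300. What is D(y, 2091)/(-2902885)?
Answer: 14005218344411/2522787043870 ≈ 5.5515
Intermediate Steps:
y = -2912111/869062 (y = 1411*(-1/571) + 1339*(-1/1522) = -1411/571 - 1339/1522 = -2912111/869062 ≈ -3.3509)
D(W, J) = W + 2300*J*W (D(W, J) = (2300*W)*J + W = 2300*J*W + W = W + 2300*J*W)
D(y, 2091)/(-2902885) = -2912111*(1 + 2300*2091)/869062/(-2902885) = -2912111*(1 + 4809300)/869062*(-1/2902885) = -2912111/869062*4809301*(-1/2902885) = -14005218344411/869062*(-1/2902885) = 14005218344411/2522787043870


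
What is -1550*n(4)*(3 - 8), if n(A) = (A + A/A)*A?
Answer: 155000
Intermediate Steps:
n(A) = A*(1 + A) (n(A) = (A + 1)*A = (1 + A)*A = A*(1 + A))
-1550*n(4)*(3 - 8) = -1550*4*(1 + 4)*(3 - 8) = -1550*4*5*(-5) = -31000*(-5) = -1550*(-100) = 155000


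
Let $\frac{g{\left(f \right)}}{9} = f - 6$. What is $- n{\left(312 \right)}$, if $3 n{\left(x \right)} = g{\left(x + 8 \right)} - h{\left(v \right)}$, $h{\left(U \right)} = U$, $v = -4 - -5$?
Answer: $- \frac{2825}{3} \approx -941.67$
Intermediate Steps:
$v = 1$ ($v = -4 + 5 = 1$)
$g{\left(f \right)} = -54 + 9 f$ ($g{\left(f \right)} = 9 \left(f - 6\right) = 9 \left(-6 + f\right) = -54 + 9 f$)
$n{\left(x \right)} = \frac{17}{3} + 3 x$ ($n{\left(x \right)} = \frac{\left(-54 + 9 \left(x + 8\right)\right) - 1}{3} = \frac{\left(-54 + 9 \left(8 + x\right)\right) - 1}{3} = \frac{\left(-54 + \left(72 + 9 x\right)\right) - 1}{3} = \frac{\left(18 + 9 x\right) - 1}{3} = \frac{17 + 9 x}{3} = \frac{17}{3} + 3 x$)
$- n{\left(312 \right)} = - (\frac{17}{3} + 3 \cdot 312) = - (\frac{17}{3} + 936) = \left(-1\right) \frac{2825}{3} = - \frac{2825}{3}$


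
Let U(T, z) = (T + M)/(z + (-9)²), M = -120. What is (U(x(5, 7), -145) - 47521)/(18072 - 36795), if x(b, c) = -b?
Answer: 3041219/1198272 ≈ 2.5380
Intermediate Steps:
U(T, z) = (-120 + T)/(81 + z) (U(T, z) = (T - 120)/(z + (-9)²) = (-120 + T)/(z + 81) = (-120 + T)/(81 + z))
(U(x(5, 7), -145) - 47521)/(18072 - 36795) = ((-120 - 1*5)/(81 - 145) - 47521)/(18072 - 36795) = ((-120 - 5)/(-64) - 47521)/(-18723) = (-1/64*(-125) - 47521)*(-1/18723) = (125/64 - 47521)*(-1/18723) = -3041219/64*(-1/18723) = 3041219/1198272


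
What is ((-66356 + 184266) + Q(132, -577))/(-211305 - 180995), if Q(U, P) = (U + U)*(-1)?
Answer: -58823/196150 ≈ -0.29989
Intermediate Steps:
Q(U, P) = -2*U (Q(U, P) = (2*U)*(-1) = -2*U)
((-66356 + 184266) + Q(132, -577))/(-211305 - 180995) = ((-66356 + 184266) - 2*132)/(-211305 - 180995) = (117910 - 264)/(-392300) = 117646*(-1/392300) = -58823/196150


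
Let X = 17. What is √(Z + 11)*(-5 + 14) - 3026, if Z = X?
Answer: -3026 + 18*√7 ≈ -2978.4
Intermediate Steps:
Z = 17
√(Z + 11)*(-5 + 14) - 3026 = √(17 + 11)*(-5 + 14) - 3026 = √28*9 - 3026 = (2*√7)*9 - 3026 = 18*√7 - 3026 = -3026 + 18*√7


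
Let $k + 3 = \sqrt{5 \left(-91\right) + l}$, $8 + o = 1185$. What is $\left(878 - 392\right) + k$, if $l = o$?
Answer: $483 + 19 \sqrt{2} \approx 509.87$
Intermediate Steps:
$o = 1177$ ($o = -8 + 1185 = 1177$)
$l = 1177$
$k = -3 + 19 \sqrt{2}$ ($k = -3 + \sqrt{5 \left(-91\right) + 1177} = -3 + \sqrt{-455 + 1177} = -3 + \sqrt{722} = -3 + 19 \sqrt{2} \approx 23.87$)
$\left(878 - 392\right) + k = \left(878 - 392\right) - \left(3 - 19 \sqrt{2}\right) = 486 - \left(3 - 19 \sqrt{2}\right) = 483 + 19 \sqrt{2}$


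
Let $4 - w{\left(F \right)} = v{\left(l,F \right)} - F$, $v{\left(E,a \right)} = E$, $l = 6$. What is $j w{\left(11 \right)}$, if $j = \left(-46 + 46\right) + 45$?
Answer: $405$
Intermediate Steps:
$w{\left(F \right)} = -2 + F$ ($w{\left(F \right)} = 4 - \left(6 - F\right) = 4 + \left(-6 + F\right) = -2 + F$)
$j = 45$ ($j = 0 + 45 = 45$)
$j w{\left(11 \right)} = 45 \left(-2 + 11\right) = 45 \cdot 9 = 405$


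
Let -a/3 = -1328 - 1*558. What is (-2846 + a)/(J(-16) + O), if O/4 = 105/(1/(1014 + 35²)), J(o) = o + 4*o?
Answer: 703/235075 ≈ 0.0029905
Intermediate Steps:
a = 5658 (a = -3*(-1328 - 1*558) = -3*(-1328 - 558) = -3*(-1886) = 5658)
J(o) = 5*o
O = 940380 (O = 4*(105/(1/(1014 + 35²))) = 4*(105/(1/(1014 + 1225))) = 4*(105/(1/2239)) = 4*(105*2239) = 4*235095 = 940380)
(-2846 + a)/(J(-16) + O) = (-2846 + 5658)/(5*(-16) + 940380) = 2812/(-80 + 940380) = 2812/940300 = 2812*(1/940300) = 703/235075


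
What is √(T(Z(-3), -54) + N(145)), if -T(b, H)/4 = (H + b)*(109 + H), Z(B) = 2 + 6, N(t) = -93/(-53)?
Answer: √28432009/53 ≈ 100.61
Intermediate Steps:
N(t) = 93/53 (N(t) = -93*(-1/53) = 93/53)
Z(B) = 8
T(b, H) = -4*(109 + H)*(H + b) (T(b, H) = -4*(H + b)*(109 + H) = -4*(109 + H)*(H + b))
√(T(Z(-3), -54) + N(145)) = √((-436*(-54) - 436*8 - 4*(-54)² - 4*(-54)*8) + 93/53) = √((23544 - 3488 - 4*2916 + 1728) + 93/53) = √((23544 - 3488 - 11664 + 1728) + 93/53) = √(10120 + 93/53) = √(536453/53) = √28432009/53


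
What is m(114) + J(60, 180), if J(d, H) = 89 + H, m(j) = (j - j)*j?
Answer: 269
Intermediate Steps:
m(j) = 0 (m(j) = 0*j = 0)
m(114) + J(60, 180) = 0 + (89 + 180) = 0 + 269 = 269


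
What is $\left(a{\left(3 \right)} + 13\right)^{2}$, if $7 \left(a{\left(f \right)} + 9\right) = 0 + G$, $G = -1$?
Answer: $\frac{729}{49} \approx 14.878$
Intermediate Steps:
$a{\left(f \right)} = - \frac{64}{7}$ ($a{\left(f \right)} = -9 + \frac{0 - 1}{7} = -9 + \frac{1}{7} \left(-1\right) = -9 - \frac{1}{7} = - \frac{64}{7}$)
$\left(a{\left(3 \right)} + 13\right)^{2} = \left(- \frac{64}{7} + 13\right)^{2} = \left(\frac{27}{7}\right)^{2} = \frac{729}{49}$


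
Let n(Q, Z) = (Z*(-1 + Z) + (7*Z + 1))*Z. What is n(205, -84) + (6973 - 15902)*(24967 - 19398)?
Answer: -50276053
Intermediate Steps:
n(Q, Z) = Z*(1 + 7*Z + Z*(-1 + Z)) (n(Q, Z) = (Z*(-1 + Z) + (1 + 7*Z))*Z = (1 + 7*Z + Z*(-1 + Z))*Z = Z*(1 + 7*Z + Z*(-1 + Z)))
n(205, -84) + (6973 - 15902)*(24967 - 19398) = -84*(1 + (-84)² + 6*(-84)) + (6973 - 15902)*(24967 - 19398) = -84*(1 + 7056 - 504) - 8929*5569 = -84*6553 - 49725601 = -550452 - 49725601 = -50276053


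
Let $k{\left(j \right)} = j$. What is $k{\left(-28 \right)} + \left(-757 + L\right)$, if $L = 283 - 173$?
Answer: $-675$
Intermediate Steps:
$L = 110$
$k{\left(-28 \right)} + \left(-757 + L\right) = -28 + \left(-757 + 110\right) = -28 - 647 = -675$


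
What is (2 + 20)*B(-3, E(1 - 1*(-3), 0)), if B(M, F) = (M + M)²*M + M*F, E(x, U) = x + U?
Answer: -2640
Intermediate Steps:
E(x, U) = U + x
B(M, F) = 4*M³ + F*M (B(M, F) = (2*M)²*M + F*M = (4*M²)*M + F*M = 4*M³ + F*M)
(2 + 20)*B(-3, E(1 - 1*(-3), 0)) = (2 + 20)*(-3*((0 + (1 - 1*(-3))) + 4*(-3)²)) = 22*(-3*((0 + (1 + 3)) + 4*9)) = 22*(-3*((0 + 4) + 36)) = 22*(-3*(4 + 36)) = 22*(-3*40) = 22*(-120) = -2640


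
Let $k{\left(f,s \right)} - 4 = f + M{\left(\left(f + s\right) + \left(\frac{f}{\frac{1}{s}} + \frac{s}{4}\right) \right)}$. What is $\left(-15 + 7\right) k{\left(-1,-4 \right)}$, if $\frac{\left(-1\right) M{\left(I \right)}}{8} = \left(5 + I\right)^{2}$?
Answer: $552$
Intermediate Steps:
$M{\left(I \right)} = - 8 \left(5 + I\right)^{2}$
$k{\left(f,s \right)} = 4 + f - 8 \left(5 + f + \frac{5 s}{4} + f s\right)^{2}$ ($k{\left(f,s \right)} = 4 + \left(f - 8 \left(5 + \left(\left(f + s\right) + \left(\frac{f}{\frac{1}{s}} + \frac{s}{4}\right)\right)\right)^{2}\right) = 4 + \left(f - 8 \left(5 + \left(\left(f + s\right) + \left(f s + s \frac{1}{4}\right)\right)\right)^{2}\right) = 4 + \left(f - 8 \left(5 + \left(\left(f + s\right) + \left(f s + \frac{s}{4}\right)\right)\right)^{2}\right) = 4 + \left(f - 8 \left(5 + \left(\left(f + s\right) + \left(\frac{s}{4} + f s\right)\right)\right)^{2}\right) = 4 + \left(f - 8 \left(5 + \left(f + \frac{5 s}{4} + f s\right)\right)^{2}\right) = 4 + \left(f - 8 \left(5 + f + \frac{5 s}{4} + f s\right)^{2}\right) = 4 + f - 8 \left(5 + f + \frac{5 s}{4} + f s\right)^{2}$)
$\left(-15 + 7\right) k{\left(-1,-4 \right)} = \left(-15 + 7\right) \left(4 - 1 - \frac{\left(20 + 4 \left(-1\right) + 5 \left(-4\right) + 4 \left(-1\right) \left(-4\right)\right)^{2}}{2}\right) = - 8 \left(4 - 1 - \frac{\left(20 - 4 - 20 + 16\right)^{2}}{2}\right) = - 8 \left(4 - 1 - \frac{12^{2}}{2}\right) = - 8 \left(4 - 1 - 72\right) = \left(-8\right) \left(-69\right) = 552$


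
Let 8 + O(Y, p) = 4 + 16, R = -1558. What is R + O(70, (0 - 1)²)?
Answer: -1546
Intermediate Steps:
O(Y, p) = 12 (O(Y, p) = -8 + (4 + 16) = -8 + 20 = 12)
R + O(70, (0 - 1)²) = -1558 + 12 = -1546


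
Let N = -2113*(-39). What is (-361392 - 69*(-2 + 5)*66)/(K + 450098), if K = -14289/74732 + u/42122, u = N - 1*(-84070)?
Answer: -590308986755208/708428958242849 ≈ -0.83327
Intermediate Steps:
N = 82407
u = 166477 (u = 82407 - 1*(-84070) = 82407 + 84070 = 166477)
K = 5919638953/1573930652 (K = -14289/74732 + 166477/42122 = 5919638953/1573930652 ≈ 3.7611)
(-361392 - 69*(-2 + 5)*66)/(K + 450098) = (-361392 - 69*(-2 + 5)*66)/(5919638953/1573930652 + 450098) = (-361392 - 69*3*66)/(708428958242849/1573930652) = (-361392 - 207*66)*(1573930652/708428958242849) = (-361392 - 13662)*(1573930652/708428958242849) = -375054*1573930652/708428958242849 = -590308986755208/708428958242849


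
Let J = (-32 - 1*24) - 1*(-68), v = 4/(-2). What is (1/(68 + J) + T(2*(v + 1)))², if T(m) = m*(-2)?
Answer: 103041/6400 ≈ 16.100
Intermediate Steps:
v = -2 (v = 4*(-½) = -2)
J = 12 (J = (-32 - 24) + 68 = -56 + 68 = 12)
T(m) = -2*m
(1/(68 + J) + T(2*(v + 1)))² = (1/(68 + 12) - 4*(-2 + 1))² = (1/80 - 4*(-1))² = (1/80 - 2*(-2))² = (1/80 + 4)² = (321/80)² = 103041/6400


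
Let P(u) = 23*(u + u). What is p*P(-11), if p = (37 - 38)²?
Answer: -506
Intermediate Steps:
P(u) = 46*u (P(u) = 23*(2*u) = 46*u)
p = 1 (p = (-1)² = 1)
p*P(-11) = 1*(46*(-11)) = 1*(-506) = -506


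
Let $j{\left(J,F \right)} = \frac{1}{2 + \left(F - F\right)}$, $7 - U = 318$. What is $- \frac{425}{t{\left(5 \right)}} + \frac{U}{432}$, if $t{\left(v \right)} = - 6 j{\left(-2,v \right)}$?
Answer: $\frac{60889}{432} \approx 140.95$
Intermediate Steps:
$U = -311$ ($U = 7 - 318 = -311$)
$j{\left(J,F \right)} = \frac{1}{2}$ ($j{\left(J,F \right)} = \frac{1}{2 + 0} = \frac{1}{2}$)
$t{\left(v \right)} = -3$ ($t{\left(v \right)} = \left(-6\right) \frac{1}{2} = -3$)
$- \frac{425}{t{\left(5 \right)}} + \frac{U}{432} = - \frac{425}{-3} - \frac{311}{432} = \left(-425\right) \left(- \frac{1}{3}\right) - \frac{311}{432} = \frac{425}{3} - \frac{311}{432} = \frac{60889}{432}$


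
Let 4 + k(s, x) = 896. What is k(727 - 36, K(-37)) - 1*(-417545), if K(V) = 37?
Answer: 418437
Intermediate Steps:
k(s, x) = 892 (k(s, x) = -4 + 896 = 892)
k(727 - 36, K(-37)) - 1*(-417545) = 892 - 1*(-417545) = 892 + 417545 = 418437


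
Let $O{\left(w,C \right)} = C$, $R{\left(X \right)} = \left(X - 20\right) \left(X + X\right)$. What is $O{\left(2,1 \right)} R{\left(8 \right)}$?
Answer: $-192$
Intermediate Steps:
$R{\left(X \right)} = 2 X \left(-20 + X\right)$ ($R{\left(X \right)} = \left(-20 + X\right) 2 X = 2 X \left(-20 + X\right)$)
$O{\left(2,1 \right)} R{\left(8 \right)} = 1 \cdot 2 \cdot 8 \left(-20 + 8\right) = 1 \cdot 2 \cdot 8 \left(-12\right) = 1 \left(-192\right) = -192$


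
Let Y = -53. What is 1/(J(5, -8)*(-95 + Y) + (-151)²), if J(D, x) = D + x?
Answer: 1/23245 ≈ 4.3020e-5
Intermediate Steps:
1/(J(5, -8)*(-95 + Y) + (-151)²) = 1/((5 - 8)*(-95 - 53) + (-151)²) = 1/(-3*(-148) + 22801) = 1/(444 + 22801) = 1/23245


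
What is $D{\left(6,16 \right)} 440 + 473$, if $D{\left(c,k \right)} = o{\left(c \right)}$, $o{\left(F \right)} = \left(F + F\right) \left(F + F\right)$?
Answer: $63833$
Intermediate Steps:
$o{\left(F \right)} = 4 F^{2}$ ($o{\left(F \right)} = 2 F 2 F = 4 F^{2}$)
$D{\left(c,k \right)} = 4 c^{2}$
$D{\left(6,16 \right)} 440 + 473 = 4 \cdot 6^{2} \cdot 440 + 473 = 4 \cdot 36 \cdot 440 + 473 = 144 \cdot 440 + 473 = 63360 + 473 = 63833$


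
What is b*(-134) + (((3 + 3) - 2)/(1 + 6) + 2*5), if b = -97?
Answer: 91060/7 ≈ 13009.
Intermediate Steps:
b*(-134) + (((3 + 3) - 2)/(1 + 6) + 2*5) = -97*(-134) + (((3 + 3) - 2)/(1 + 6) + 2*5) = 12998 + ((6 - 2)/7 + 10) = 12998 + (4*(1/7) + 10) = 12998 + (4/7 + 10) = 12998 + 74/7 = 91060/7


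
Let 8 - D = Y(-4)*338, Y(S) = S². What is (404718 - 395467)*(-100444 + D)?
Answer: -979162844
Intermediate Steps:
D = -5400 (D = 8 - (-4)²*338 = 8 - 16*338 = 8 - 1*5408 = 8 - 5408 = -5400)
(404718 - 395467)*(-100444 + D) = (404718 - 395467)*(-100444 - 5400) = 9251*(-105844) = -979162844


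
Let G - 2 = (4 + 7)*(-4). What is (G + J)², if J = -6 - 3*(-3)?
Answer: 1521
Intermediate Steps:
G = -42 (G = 2 + (4 + 7)*(-4) = 2 + 11*(-4) = 2 - 44 = -42)
J = 3 (J = -6 + 9 = 3)
(G + J)² = (-42 + 3)² = (-39)² = 1521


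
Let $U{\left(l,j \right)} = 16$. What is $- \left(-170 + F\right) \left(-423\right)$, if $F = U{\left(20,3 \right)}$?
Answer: $-65142$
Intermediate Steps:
$F = 16$
$- \left(-170 + F\right) \left(-423\right) = - \left(-170 + 16\right) \left(-423\right) = - \left(-154\right) \left(-423\right) = \left(-1\right) 65142 = -65142$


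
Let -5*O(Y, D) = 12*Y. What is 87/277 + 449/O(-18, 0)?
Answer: 640657/59832 ≈ 10.708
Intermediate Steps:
O(Y, D) = -12*Y/5
87/277 + 449/O(-18, 0) = 87/277 + 449/((-12/5*(-18))) = 87*(1/277) + 449/(216/5) = 87/277 + 449*(5/216) = 87/277 + 2245/216 = 640657/59832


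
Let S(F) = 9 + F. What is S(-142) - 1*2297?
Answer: -2430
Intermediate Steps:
S(-142) - 1*2297 = (9 - 142) - 1*2297 = -133 - 2297 = -2430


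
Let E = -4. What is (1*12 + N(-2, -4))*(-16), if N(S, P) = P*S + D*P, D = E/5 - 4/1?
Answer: -3136/5 ≈ -627.20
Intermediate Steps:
D = -24/5 (D = -4/5 - 4/1 = -4*⅕ - 4*1 = -⅘ - 4 = -24/5 ≈ -4.8000)
N(S, P) = -24*P/5 + P*S (N(S, P) = P*S - 24*P/5 = -24*P/5 + P*S)
(1*12 + N(-2, -4))*(-16) = (1*12 + (⅕)*(-4)*(-24 + 5*(-2)))*(-16) = (12 + (⅕)*(-4)*(-24 - 10))*(-16) = (12 + (⅕)*(-4)*(-34))*(-16) = (12 + 136/5)*(-16) = (196/5)*(-16) = -3136/5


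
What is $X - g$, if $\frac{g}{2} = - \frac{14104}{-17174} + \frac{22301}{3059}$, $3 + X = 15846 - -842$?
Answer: $\frac{437849315095}{26267633} \approx 16669.0$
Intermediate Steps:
$X = 16685$ ($X = -3 + \left(15846 - -842\right) = -3 + \left(15846 + 842\right) = -3 + 16688 = 16685$)
$g = \frac{426141510}{26267633}$ ($g = 2 \left(- \frac{14104}{-17174} + \frac{22301}{3059}\right) = 2 \left(\left(-14104\right) \left(- \frac{1}{17174}\right) + 22301 \cdot \frac{1}{3059}\right) = 2 \left(\frac{7052}{8587} + \frac{22301}{3059}\right) = 2 \cdot \frac{213070755}{26267633} = \frac{426141510}{26267633} \approx 16.223$)
$X - g = 16685 - \frac{426141510}{26267633} = \frac{437849315095}{26267633}$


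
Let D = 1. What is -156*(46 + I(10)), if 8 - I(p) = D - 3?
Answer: -8736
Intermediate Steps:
I(p) = 10 (I(p) = 8 - (1 - 3) = 8 - 1*(-2) = 8 + 2 = 10)
-156*(46 + I(10)) = -156*(46 + 10) = -156*56 = -8736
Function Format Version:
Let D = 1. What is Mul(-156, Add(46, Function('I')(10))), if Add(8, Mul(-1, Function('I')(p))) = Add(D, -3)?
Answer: -8736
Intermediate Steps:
Function('I')(p) = 10 (Function('I')(p) = Add(8, Mul(-1, Add(1, -3))) = Add(8, Mul(-1, -2)) = Add(8, 2) = 10)
Mul(-156, Add(46, Function('I')(10))) = Mul(-156, Add(46, 10)) = Mul(-156, 56) = -8736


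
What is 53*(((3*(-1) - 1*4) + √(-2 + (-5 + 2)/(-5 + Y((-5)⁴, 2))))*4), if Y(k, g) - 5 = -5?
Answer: -1484 + 212*I*√35/5 ≈ -1484.0 + 250.84*I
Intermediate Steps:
Y(k, g) = 0 (Y(k, g) = 5 - 5 = 0)
53*(((3*(-1) - 1*4) + √(-2 + (-5 + 2)/(-5 + Y((-5)⁴, 2))))*4) = 53*(((3*(-1) - 1*4) + √(-2 + (-5 + 2)/(-5 + 0)))*4) = 53*(((-3 - 4) + √(-2 - 3/(-5)))*4) = 53*((-7 + √(-2 - 3*(-⅕)))*4) = 53*((-7 + √(-2 + ⅗))*4) = 53*((-7 + √(-7/5))*4) = 53*((-7 + I*√35/5)*4) = 53*(-28 + 4*I*√35/5) = -1484 + 212*I*√35/5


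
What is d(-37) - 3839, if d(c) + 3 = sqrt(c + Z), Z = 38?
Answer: -3841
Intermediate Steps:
d(c) = -3 + sqrt(38 + c) (d(c) = -3 + sqrt(c + 38) = -3 + sqrt(38 + c))
d(-37) - 3839 = (-3 + sqrt(38 - 37)) - 3839 = (-3 + sqrt(1)) - 3839 = (-3 + 1) - 3839 = -2 - 3839 = -3841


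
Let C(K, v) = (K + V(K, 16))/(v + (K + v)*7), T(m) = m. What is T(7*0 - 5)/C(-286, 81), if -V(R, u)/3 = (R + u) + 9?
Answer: 6770/497 ≈ 13.622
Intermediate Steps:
V(R, u) = -27 - 3*R - 3*u (V(R, u) = -3*((R + u) + 9) = -3*(9 + R + u) = -27 - 3*R - 3*u)
C(K, v) = (-75 - 2*K)/(7*K + 8*v) (C(K, v) = (K + (-27 - 3*K - 3*16))/(v + (K + v)*7) = (K + (-27 - 3*K - 48))/(v + (7*K + 7*v)) = (K + (-75 - 3*K))/(7*K + 8*v) = (-75 - 2*K)/(7*K + 8*v))
T(7*0 - 5)/C(-286, 81) = (7*0 - 5)/(((-75 - 2*(-286))/(7*(-286) + 8*81))) = (0 - 5)/(((-75 + 572)/(-2002 + 648))) = -5/(497/(-1354)) = -5/((-1/1354*497)) = -5/(-497/1354) = -5*(-1354/497) = 6770/497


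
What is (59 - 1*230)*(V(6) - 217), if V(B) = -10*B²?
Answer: 98667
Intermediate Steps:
(59 - 1*230)*(V(6) - 217) = (59 - 1*230)*(-10*6² - 217) = (59 - 230)*(-10*36 - 217) = -171*(-360 - 217) = -171*(-577) = 98667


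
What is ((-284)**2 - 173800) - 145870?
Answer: -239014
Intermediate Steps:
((-284)**2 - 173800) - 145870 = (80656 - 173800) - 145870 = -93144 - 145870 = -239014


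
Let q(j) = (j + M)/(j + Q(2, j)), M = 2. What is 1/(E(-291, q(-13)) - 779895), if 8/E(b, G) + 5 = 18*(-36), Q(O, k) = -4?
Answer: -653/509271443 ≈ -1.2822e-6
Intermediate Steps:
q(j) = (2 + j)/(-4 + j) (q(j) = (j + 2)/(j - 4) = (2 + j)/(-4 + j))
E(b, G) = -8/653 (E(b, G) = 8/(-5 + 18*(-36)) = 8/(-5 - 648) = 8/(-653) = 8*(-1/653) = -8/653)
1/(E(-291, q(-13)) - 779895) = 1/(-8/653 - 779895) = 1/(-509271443/653) = -653/509271443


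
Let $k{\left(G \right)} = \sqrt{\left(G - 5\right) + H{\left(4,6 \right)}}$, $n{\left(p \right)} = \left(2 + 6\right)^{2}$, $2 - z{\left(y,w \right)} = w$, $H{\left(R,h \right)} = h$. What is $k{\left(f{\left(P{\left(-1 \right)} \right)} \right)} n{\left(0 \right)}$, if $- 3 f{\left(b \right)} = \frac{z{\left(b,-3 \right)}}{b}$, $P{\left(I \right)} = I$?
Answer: $\frac{128 \sqrt{6}}{3} \approx 104.51$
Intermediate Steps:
$z{\left(y,w \right)} = 2 - w$
$n{\left(p \right)} = 64$ ($n{\left(p \right)} = 8^{2} = 64$)
$f{\left(b \right)} = - \frac{5}{3 b}$ ($f{\left(b \right)} = - \frac{\left(2 - -3\right) \frac{1}{b}}{3} = - \frac{\left(2 + 3\right) \frac{1}{b}}{3} = - \frac{5 \frac{1}{b}}{3} = - \frac{5}{3 b}$)
$k{\left(G \right)} = \sqrt{1 + G}$ ($k{\left(G \right)} = \sqrt{\left(G - 5\right) + 6} = \sqrt{\left(-5 + G\right) + 6} = \sqrt{1 + G}$)
$k{\left(f{\left(P{\left(-1 \right)} \right)} \right)} n{\left(0 \right)} = \sqrt{1 - \frac{5}{3 \left(-1\right)}} 64 = \sqrt{1 - - \frac{5}{3}} \cdot 64 = \sqrt{1 + \frac{5}{3}} \cdot 64 = \sqrt{\frac{8}{3}} \cdot 64 = \frac{2 \sqrt{6}}{3} \cdot 64 = \frac{128 \sqrt{6}}{3}$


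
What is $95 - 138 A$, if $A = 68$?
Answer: $-9289$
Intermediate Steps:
$95 - 138 A = 95 - 9384 = -9289$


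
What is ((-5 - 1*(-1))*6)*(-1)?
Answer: 24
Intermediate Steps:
((-5 - 1*(-1))*6)*(-1) = ((-5 + 1)*6)*(-1) = -4*6*(-1) = -24*(-1) = 24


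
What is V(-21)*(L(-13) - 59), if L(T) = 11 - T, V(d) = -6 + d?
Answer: 945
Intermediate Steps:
V(-21)*(L(-13) - 59) = (-6 - 21)*((11 - 1*(-13)) - 59) = -27*((11 + 13) - 59) = -27*(24 - 59) = -27*(-35) = 945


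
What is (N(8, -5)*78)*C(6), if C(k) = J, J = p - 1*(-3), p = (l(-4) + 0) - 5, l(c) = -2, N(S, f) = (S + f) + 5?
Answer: -2496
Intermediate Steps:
N(S, f) = 5 + S + f
p = -7 (p = (-2 + 0) - 5 = -2 - 5 = -7)
J = -4 (J = -7 - 1*(-3) = -7 + 3 = -4)
C(k) = -4
(N(8, -5)*78)*C(6) = ((5 + 8 - 5)*78)*(-4) = (8*78)*(-4) = 624*(-4) = -2496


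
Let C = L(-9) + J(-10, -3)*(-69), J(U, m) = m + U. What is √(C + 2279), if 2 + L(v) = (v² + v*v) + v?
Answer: √3327 ≈ 57.680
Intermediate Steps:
J(U, m) = U + m
L(v) = -2 + v + 2*v² (L(v) = -2 + ((v² + v*v) + v) = -2 + ((v² + v²) + v) = -2 + (2*v² + v) = -2 + (v + 2*v²) = -2 + v + 2*v²)
C = 1048 (C = (-2 - 9 + 2*(-9)²) + (-10 - 3)*(-69) = (-2 - 9 + 2*81) - 13*(-69) = (-2 - 9 + 162) + 897 = 151 + 897 = 1048)
√(C + 2279) = √(1048 + 2279) = √3327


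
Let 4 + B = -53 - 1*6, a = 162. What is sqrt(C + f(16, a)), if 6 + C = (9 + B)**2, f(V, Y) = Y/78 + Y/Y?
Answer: sqrt(492310)/13 ≈ 53.973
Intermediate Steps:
f(V, Y) = 1 + Y/78 (f(V, Y) = Y*(1/78) + 1 = Y/78 + 1 = 1 + Y/78)
B = -63 (B = -4 + (-53 - 1*6) = -4 + (-53 - 6) = -4 - 59 = -63)
C = 2910 (C = -6 + (9 - 63)**2 = -6 + (-54)**2 = -6 + 2916 = 2910)
sqrt(C + f(16, a)) = sqrt(2910 + (1 + (1/78)*162)) = sqrt(2910 + (1 + 27/13)) = sqrt(2910 + 40/13) = sqrt(37870/13) = sqrt(492310)/13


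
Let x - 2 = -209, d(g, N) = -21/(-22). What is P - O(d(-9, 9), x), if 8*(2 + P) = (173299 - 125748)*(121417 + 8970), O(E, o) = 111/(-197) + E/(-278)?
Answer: 1867530306750099/2409704 ≈ 7.7500e+8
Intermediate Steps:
d(g, N) = 21/22 (d(g, N) = -21*(-1/22) = 21/22)
x = -207 (x = 2 - 209 = -207)
O(E, o) = -111/197 - E/278 (O(E, o) = 111*(-1/197) + E*(-1/278) = -111/197 - E/278)
P = 6200032221/8 (P = -2 + ((173299 - 125748)*(121417 + 8970))/8 = -2 + (47551*130387)/8 = -2 + (⅛)*6200032237 = -2 + 6200032237/8 = 6200032221/8 ≈ 7.7500e+8)
P - O(d(-9, 9), x) = 6200032221/8 - (-111/197 - 1/278*21/22) = 6200032221/8 - (-111/197 - 21/6116) = 6200032221/8 - 1*(-683013/1204852) = 6200032221/8 + 683013/1204852 = 1867530306750099/2409704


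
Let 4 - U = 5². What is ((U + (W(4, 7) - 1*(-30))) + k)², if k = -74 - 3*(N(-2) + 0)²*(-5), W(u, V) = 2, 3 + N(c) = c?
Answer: 97344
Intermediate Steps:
N(c) = -3 + c
U = -21 (U = 4 - 1*5² = 4 - 1*25 = 4 - 25 = -21)
k = 301 (k = -74 - 3*((-3 - 2) + 0)²*(-5) = -74 - 3*(-5 + 0)²*(-5) = -74 - 3*(-5)²*(-5) = -74 - 3*25*(-5) = -74 - 75*(-5) = -74 - 1*(-375) = -74 + 375 = 301)
((U + (W(4, 7) - 1*(-30))) + k)² = ((-21 + (2 - 1*(-30))) + 301)² = ((-21 + (2 + 30)) + 301)² = ((-21 + 32) + 301)² = (11 + 301)² = 312² = 97344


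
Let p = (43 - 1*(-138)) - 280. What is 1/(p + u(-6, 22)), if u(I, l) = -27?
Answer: -1/126 ≈ -0.0079365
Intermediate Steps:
p = -99 (p = (43 + 138) - 280 = 181 - 280 = -99)
1/(p + u(-6, 22)) = 1/(-99 - 27) = 1/(-126) = -1/126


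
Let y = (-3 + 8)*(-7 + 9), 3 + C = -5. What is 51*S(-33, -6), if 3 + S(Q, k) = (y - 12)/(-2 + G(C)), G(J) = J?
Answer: -714/5 ≈ -142.80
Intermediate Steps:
C = -8 (C = -3 - 5 = -8)
y = 10 (y = 5*2 = 10)
S(Q, k) = -14/5 (S(Q, k) = -3 + (10 - 12)/(-2 - 8) = -3 - 2/(-10) = -3 - 2*(-⅒) = -3 + ⅕ = -14/5)
51*S(-33, -6) = 51*(-14/5) = -714/5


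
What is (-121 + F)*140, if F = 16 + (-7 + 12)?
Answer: -14000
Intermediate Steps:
F = 21 (F = 16 + 5 = 21)
(-121 + F)*140 = (-121 + 21)*140 = -100*140 = -14000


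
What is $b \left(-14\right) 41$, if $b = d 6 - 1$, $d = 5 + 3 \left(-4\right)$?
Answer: $24682$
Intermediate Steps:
$d = -7$ ($d = 5 - 12 = -7$)
$b = -43$ ($b = \left(-7\right) 6 - 1 = -42 - 1 = -43$)
$b \left(-14\right) 41 = \left(-43\right) \left(-14\right) 41 = 602 \cdot 41 = 24682$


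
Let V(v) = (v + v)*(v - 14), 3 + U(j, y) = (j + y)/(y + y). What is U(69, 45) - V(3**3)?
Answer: -10556/15 ≈ -703.73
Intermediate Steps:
U(j, y) = -3 + (j + y)/(2*y) (U(j, y) = -3 + (j + y)/(y + y) = -3 + (j + y)/((2*y)) = -3 + (j + y)*(1/(2*y)) = -3 + (j + y)/(2*y))
V(v) = 2*v*(-14 + v) (V(v) = (2*v)*(-14 + v) = 2*v*(-14 + v))
U(69, 45) - V(3**3) = (1/2)*(69 - 5*45)/45 - 2*3**3*(-14 + 3**3) = (1/2)*(1/45)*(69 - 225) - 2*27*(-14 + 27) = (1/2)*(1/45)*(-156) - 2*27*13 = -26/15 - 1*702 = -26/15 - 702 = -10556/15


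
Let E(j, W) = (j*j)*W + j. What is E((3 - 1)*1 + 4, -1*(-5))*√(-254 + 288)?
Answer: 186*√34 ≈ 1084.6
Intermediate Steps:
E(j, W) = j + W*j² (E(j, W) = j²*W + j = W*j² + j = j + W*j²)
E((3 - 1)*1 + 4, -1*(-5))*√(-254 + 288) = (((3 - 1)*1 + 4)*(1 + (-1*(-5))*((3 - 1)*1 + 4)))*√(-254 + 288) = ((2*1 + 4)*(1 + 5*(2*1 + 4)))*√34 = ((2 + 4)*(1 + 5*(2 + 4)))*√34 = (6*(1 + 5*6))*√34 = (6*(1 + 30))*√34 = (6*31)*√34 = 186*√34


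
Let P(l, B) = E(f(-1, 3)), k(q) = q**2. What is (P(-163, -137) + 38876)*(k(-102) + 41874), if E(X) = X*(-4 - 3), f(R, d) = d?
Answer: 2031261690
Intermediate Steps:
E(X) = -7*X (E(X) = X*(-7) = -7*X)
P(l, B) = -21 (P(l, B) = -7*3 = -21)
(P(-163, -137) + 38876)*(k(-102) + 41874) = (-21 + 38876)*((-102)**2 + 41874) = 38855*(10404 + 41874) = 38855*52278 = 2031261690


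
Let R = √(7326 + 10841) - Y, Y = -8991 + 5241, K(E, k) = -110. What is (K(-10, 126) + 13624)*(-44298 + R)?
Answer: -547965672 + 13514*√18167 ≈ -5.4614e+8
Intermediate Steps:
Y = -3750
R = 3750 + √18167 (R = √(7326 + 10841) - 1*(-3750) = √18167 + 3750 = 3750 + √18167 ≈ 3884.8)
(K(-10, 126) + 13624)*(-44298 + R) = (-110 + 13624)*(-44298 + (3750 + √18167)) = 13514*(-40548 + √18167) = -547965672 + 13514*√18167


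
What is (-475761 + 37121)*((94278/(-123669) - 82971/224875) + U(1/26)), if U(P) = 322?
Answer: -37277631019899568/264857775 ≈ -1.4075e+8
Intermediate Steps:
(-475761 + 37121)*((94278/(-123669) - 82971/224875) + U(1/26)) = (-475761 + 37121)*((94278/(-123669) - 82971/224875) + 322) = -438640*((94278*(-1/123669) - 82971*1/224875) + 322) = -438640*((-31426/41223 - 11853/32125) + 322) = -438640*(-1498176469/1324288875 + 322) = -438640*424922841281/1324288875 = -37277631019899568/264857775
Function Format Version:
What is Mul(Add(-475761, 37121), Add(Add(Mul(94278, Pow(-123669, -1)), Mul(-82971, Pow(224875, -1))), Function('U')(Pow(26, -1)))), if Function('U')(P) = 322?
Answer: Rational(-37277631019899568, 264857775) ≈ -1.4075e+8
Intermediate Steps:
Mul(Add(-475761, 37121), Add(Add(Mul(94278, Pow(-123669, -1)), Mul(-82971, Pow(224875, -1))), Function('U')(Pow(26, -1)))) = Mul(Add(-475761, 37121), Add(Add(Mul(94278, Pow(-123669, -1)), Mul(-82971, Pow(224875, -1))), 322)) = Mul(-438640, Add(Add(Mul(94278, Rational(-1, 123669)), Mul(-82971, Rational(1, 224875))), 322)) = Mul(-438640, Add(Add(Rational(-31426, 41223), Rational(-11853, 32125)), 322)) = Mul(-438640, Add(Rational(-1498176469, 1324288875), 322)) = Mul(-438640, Rational(424922841281, 1324288875)) = Rational(-37277631019899568, 264857775)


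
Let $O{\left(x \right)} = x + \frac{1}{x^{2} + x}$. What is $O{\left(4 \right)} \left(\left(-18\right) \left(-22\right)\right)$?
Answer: $\frac{8019}{5} \approx 1603.8$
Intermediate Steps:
$O{\left(x \right)} = x + \frac{1}{x + x^{2}}$
$O{\left(4 \right)} \left(\left(-18\right) \left(-22\right)\right) = \frac{1 + 4^{2} + 4^{3}}{4 \left(1 + 4\right)} \left(\left(-18\right) \left(-22\right)\right) = \frac{1 + 16 + 64}{4 \cdot 5} \cdot 396 = \frac{1}{4} \cdot \frac{1}{5} \cdot 81 \cdot 396 = \frac{81}{20} \cdot 396 = \frac{8019}{5}$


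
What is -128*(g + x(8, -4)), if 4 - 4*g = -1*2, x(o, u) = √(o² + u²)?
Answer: -192 - 512*√5 ≈ -1336.9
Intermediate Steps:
g = 3/2 (g = 1 - (-1)*2/4 = 1 - ¼*(-2) = 1 + ½ = 3/2 ≈ 1.5000)
-128*(g + x(8, -4)) = -128*(3/2 + √(8² + (-4)²)) = -128*(3/2 + √(64 + 16)) = -128*(3/2 + √80) = -128*(3/2 + 4*√5) = -192 - 512*√5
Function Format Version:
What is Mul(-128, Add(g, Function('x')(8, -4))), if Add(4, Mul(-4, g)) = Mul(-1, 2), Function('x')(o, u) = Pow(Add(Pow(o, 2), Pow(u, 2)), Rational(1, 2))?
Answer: Add(-192, Mul(-512, Pow(5, Rational(1, 2)))) ≈ -1336.9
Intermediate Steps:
g = Rational(3, 2) (g = Add(1, Mul(Rational(-1, 4), Mul(-1, 2))) = Add(1, Mul(Rational(-1, 4), -2)) = Add(1, Rational(1, 2)) = Rational(3, 2) ≈ 1.5000)
Mul(-128, Add(g, Function('x')(8, -4))) = Mul(-128, Add(Rational(3, 2), Pow(Add(Pow(8, 2), Pow(-4, 2)), Rational(1, 2)))) = Mul(-128, Add(Rational(3, 2), Pow(Add(64, 16), Rational(1, 2)))) = Mul(-128, Add(Rational(3, 2), Pow(80, Rational(1, 2)))) = Mul(-128, Add(Rational(3, 2), Mul(4, Pow(5, Rational(1, 2))))) = Add(-192, Mul(-512, Pow(5, Rational(1, 2))))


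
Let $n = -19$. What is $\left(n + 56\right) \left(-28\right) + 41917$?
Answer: $40881$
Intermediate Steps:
$\left(n + 56\right) \left(-28\right) + 41917 = \left(-19 + 56\right) \left(-28\right) + 41917 = 37 \left(-28\right) + 41917 = -1036 + 41917 = 40881$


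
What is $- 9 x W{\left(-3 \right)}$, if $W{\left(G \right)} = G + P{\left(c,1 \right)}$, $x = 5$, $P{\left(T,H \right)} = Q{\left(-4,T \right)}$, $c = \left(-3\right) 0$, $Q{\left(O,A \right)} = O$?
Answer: $315$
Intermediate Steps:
$c = 0$
$P{\left(T,H \right)} = -4$
$W{\left(G \right)} = -4 + G$ ($W{\left(G \right)} = G - 4 = -4 + G$)
$- 9 x W{\left(-3 \right)} = \left(-9\right) 5 \left(-4 - 3\right) = \left(-45\right) \left(-7\right) = 315$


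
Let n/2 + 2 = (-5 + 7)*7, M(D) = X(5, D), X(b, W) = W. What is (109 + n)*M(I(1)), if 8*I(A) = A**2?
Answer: 133/8 ≈ 16.625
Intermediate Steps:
I(A) = A**2/8
M(D) = D
n = 24 (n = -4 + 2*((-5 + 7)*7) = -4 + 2*(2*7) = -4 + 2*14 = -4 + 28 = 24)
(109 + n)*M(I(1)) = (109 + 24)*((1/8)*1**2) = 133*((1/8)*1) = 133*(1/8) = 133/8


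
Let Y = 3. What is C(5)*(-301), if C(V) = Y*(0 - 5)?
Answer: 4515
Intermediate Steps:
C(V) = -15 (C(V) = 3*(0 - 5) = 3*(-5) = -15)
C(5)*(-301) = -15*(-301) = 4515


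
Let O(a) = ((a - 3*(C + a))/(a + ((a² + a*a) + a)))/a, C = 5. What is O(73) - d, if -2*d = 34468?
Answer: 13592317767/788692 ≈ 17234.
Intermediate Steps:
d = -17234 (d = -½*34468 = -17234)
O(a) = (-15 - 2*a)/(a*(2*a + 2*a²)) (O(a) = ((a - 3*(5 + a))/(a + ((a² + a*a) + a)))/a = ((a + (-15 - 3*a))/(a + ((a² + a²) + a)))/a = ((-15 - 2*a)/(a + (2*a² + a)))/a = ((-15 - 2*a)/(a + (a + 2*a²)))/a = ((-15 - 2*a)/(2*a + 2*a²))/a = (-15 - 2*a)/(a*(2*a + 2*a²)))
O(73) - d = (-15/2 - 1*73)/(73²*(1 + 73)) - 1*(-17234) = (1/5329)*(-15/2 - 73)/74 + 17234 = (1/5329)*(1/74)*(-161/2) + 17234 = -161/788692 + 17234 = 13592317767/788692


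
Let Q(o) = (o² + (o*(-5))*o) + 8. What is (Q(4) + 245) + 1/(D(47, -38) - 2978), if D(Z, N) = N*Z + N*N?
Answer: 627479/3320 ≈ 189.00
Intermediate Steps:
D(Z, N) = N² + N*Z (D(Z, N) = N*Z + N² = N² + N*Z)
Q(o) = 8 - 4*o² (Q(o) = (o² + (-5*o)*o) + 8 = (o² - 5*o²) + 8 = -4*o² + 8 = 8 - 4*o²)
(Q(4) + 245) + 1/(D(47, -38) - 2978) = ((8 - 4*4²) + 245) + 1/(-38*(-38 + 47) - 2978) = ((8 - 4*16) + 245) + 1/(-38*9 - 2978) = ((8 - 64) + 245) + 1/(-342 - 2978) = (-56 + 245) + 1/(-3320) = 189 - 1/3320 = 627479/3320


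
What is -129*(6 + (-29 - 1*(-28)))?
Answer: -645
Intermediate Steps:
-129*(6 + (-29 - 1*(-28))) = -129*(6 + (-29 + 28)) = -129*(6 - 1) = -129*5 = -645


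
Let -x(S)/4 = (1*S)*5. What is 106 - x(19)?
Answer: 486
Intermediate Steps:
x(S) = -20*S (x(S) = -4*1*S*5 = -4*S*5 = -20*S)
106 - x(19) = 106 - (-20)*19 = 106 - 1*(-380) = 106 + 380 = 486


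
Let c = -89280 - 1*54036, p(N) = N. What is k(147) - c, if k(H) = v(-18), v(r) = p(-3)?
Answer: 143313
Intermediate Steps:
v(r) = -3
k(H) = -3
c = -143316 (c = -89280 - 54036 = -143316)
k(147) - c = -3 - 1*(-143316) = -3 + 143316 = 143313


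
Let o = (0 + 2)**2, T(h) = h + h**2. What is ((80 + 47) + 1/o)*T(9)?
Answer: 22905/2 ≈ 11453.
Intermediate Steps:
o = 4 (o = 2**2 = 4)
((80 + 47) + 1/o)*T(9) = ((80 + 47) + 1/4)*(9*(1 + 9)) = (127 + 1/4)*(9*10) = (509/4)*90 = 22905/2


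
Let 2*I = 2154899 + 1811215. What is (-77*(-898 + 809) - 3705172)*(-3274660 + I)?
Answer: 4776759915357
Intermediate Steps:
I = 1983057 (I = (2154899 + 1811215)/2 = (½)*3966114 = 1983057)
(-77*(-898 + 809) - 3705172)*(-3274660 + I) = (-77*(-898 + 809) - 3705172)*(-3274660 + 1983057) = (-77*(-89) - 3705172)*(-1291603) = (6853 - 3705172)*(-1291603) = -3698319*(-1291603) = 4776759915357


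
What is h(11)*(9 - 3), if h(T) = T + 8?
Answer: 114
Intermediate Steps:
h(T) = 8 + T
h(11)*(9 - 3) = (8 + 11)*(9 - 3) = 19*6 = 114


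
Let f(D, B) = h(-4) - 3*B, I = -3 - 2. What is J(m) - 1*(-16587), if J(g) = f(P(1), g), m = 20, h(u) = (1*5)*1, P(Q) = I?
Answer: 16532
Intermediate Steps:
I = -5
P(Q) = -5
h(u) = 5 (h(u) = 5*1 = 5)
f(D, B) = 5 - 3*B
J(g) = 5 - 3*g
J(m) - 1*(-16587) = (5 - 3*20) - 1*(-16587) = (5 - 60) + 16587 = -55 + 16587 = 16532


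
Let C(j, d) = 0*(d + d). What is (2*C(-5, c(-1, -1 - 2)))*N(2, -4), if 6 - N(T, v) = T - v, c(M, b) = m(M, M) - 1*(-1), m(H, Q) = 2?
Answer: 0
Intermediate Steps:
c(M, b) = 3 (c(M, b) = 2 - 1*(-1) = 2 + 1 = 3)
C(j, d) = 0 (C(j, d) = 0*(2*d) = 0)
N(T, v) = 6 + v - T (N(T, v) = 6 - (T - v) = 6 + (v - T) = 6 + v - T)
(2*C(-5, c(-1, -1 - 2)))*N(2, -4) = (2*0)*(6 - 4 - 1*2) = 0*(6 - 4 - 2) = 0*0 = 0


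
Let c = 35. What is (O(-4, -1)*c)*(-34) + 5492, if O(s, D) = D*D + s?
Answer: 9062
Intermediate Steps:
O(s, D) = s + D² (O(s, D) = D² + s = s + D²)
(O(-4, -1)*c)*(-34) + 5492 = ((-4 + (-1)²)*35)*(-34) + 5492 = ((-4 + 1)*35)*(-34) + 5492 = -3*35*(-34) + 5492 = -105*(-34) + 5492 = 3570 + 5492 = 9062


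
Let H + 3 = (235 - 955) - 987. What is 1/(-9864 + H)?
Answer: -1/11574 ≈ -8.6401e-5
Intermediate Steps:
H = -1710 (H = -3 + ((235 - 955) - 987) = -3 + (-720 - 987) = -3 - 1707 = -1710)
1/(-9864 + H) = 1/(-9864 - 1710) = 1/(-11574) = -1/11574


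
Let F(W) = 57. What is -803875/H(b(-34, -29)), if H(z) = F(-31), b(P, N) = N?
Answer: -803875/57 ≈ -14103.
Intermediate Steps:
H(z) = 57
-803875/H(b(-34, -29)) = -803875/57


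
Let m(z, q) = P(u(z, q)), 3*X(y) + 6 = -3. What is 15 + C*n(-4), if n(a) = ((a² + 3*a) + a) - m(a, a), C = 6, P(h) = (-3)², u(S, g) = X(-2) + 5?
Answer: -39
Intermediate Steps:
X(y) = -3 (X(y) = -2 + (⅓)*(-3) = -2 - 1 = -3)
u(S, g) = 2 (u(S, g) = -3 + 5 = 2)
P(h) = 9
m(z, q) = 9
n(a) = -9 + a² + 4*a (n(a) = ((a² + 3*a) + a) - 1*9 = (a² + 4*a) - 9 = -9 + a² + 4*a)
15 + C*n(-4) = 15 + 6*(-9 + (-4)² + 4*(-4)) = 15 + 6*(-9 + 16 - 16) = 15 + 6*(-9) = 15 - 54 = -39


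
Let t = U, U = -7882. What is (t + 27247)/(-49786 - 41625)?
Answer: -19365/91411 ≈ -0.21185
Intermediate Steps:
t = -7882
(t + 27247)/(-49786 - 41625) = (-7882 + 27247)/(-49786 - 41625) = 19365/(-91411) = 19365*(-1/91411) = -19365/91411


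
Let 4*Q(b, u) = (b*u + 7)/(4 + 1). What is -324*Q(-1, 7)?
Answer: 0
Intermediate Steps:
Q(b, u) = 7/20 + b*u/20 (Q(b, u) = ((b*u + 7)/(4 + 1))/4 = ((7 + b*u)/5)/4 = ((7 + b*u)*(⅕))/4 = (7/5 + b*u/5)/4 = 7/20 + b*u/20)
-324*Q(-1, 7) = -324*(7/20 + (1/20)*(-1)*7) = -324*(7/20 - 7/20) = -324*0 = 0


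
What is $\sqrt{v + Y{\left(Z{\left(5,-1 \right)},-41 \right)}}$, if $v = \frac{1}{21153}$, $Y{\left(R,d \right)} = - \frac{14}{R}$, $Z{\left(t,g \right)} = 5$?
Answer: $\frac{i \sqrt{31320929805}}{105765} \approx 1.6733 i$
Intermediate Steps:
$v = \frac{1}{21153} \approx 4.7275 \cdot 10^{-5}$
$\sqrt{v + Y{\left(Z{\left(5,-1 \right)},-41 \right)}} = \sqrt{\frac{1}{21153} - \frac{14}{5}} = \sqrt{- \frac{296137}{105765}} = \frac{i \sqrt{31320929805}}{105765}$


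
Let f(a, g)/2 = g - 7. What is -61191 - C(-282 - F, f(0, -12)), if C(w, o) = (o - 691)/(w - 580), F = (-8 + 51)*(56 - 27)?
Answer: -43017516/703 ≈ -61191.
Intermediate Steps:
f(a, g) = -14 + 2*g (f(a, g) = 2*(g - 7) = 2*(-7 + g) = -14 + 2*g)
F = 1247 (F = 43*29 = 1247)
C(w, o) = (-691 + o)/(-580 + w)
-61191 - C(-282 - F, f(0, -12)) = -61191 - (-691 + (-14 + 2*(-12)))/(-580 + (-282 - 1*1247)) = -61191 - (-691 + (-14 - 24))/(-580 + (-282 - 1247)) = -61191 - (-691 - 38)/(-580 - 1529) = -61191 - (-729)/(-2109) = -61191 - (-1)*(-729)/2109 = -61191 - 1*243/703 = -61191 - 243/703 = -43017516/703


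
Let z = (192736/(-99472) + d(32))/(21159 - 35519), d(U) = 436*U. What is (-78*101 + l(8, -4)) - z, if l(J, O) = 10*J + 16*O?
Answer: -350901063951/44638060 ≈ -7861.0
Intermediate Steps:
z = -43363769/44638060 (z = (192736/(-99472) + 436*32)/(21159 - 35519) = (192736*(-1/99472) + 13952)/(-14360) = (-12046/6217 + 13952)*(-1/14360) = (86727538/6217)*(-1/14360) = -43363769/44638060 ≈ -0.97145)
(-78*101 + l(8, -4)) - z = (-78*101 + (10*8 + 16*(-4))) - 1*(-43363769/44638060) = (-7878 + (80 - 64)) + 43363769/44638060 = (-7878 + 16) + 43363769/44638060 = -7862 + 43363769/44638060 = -350901063951/44638060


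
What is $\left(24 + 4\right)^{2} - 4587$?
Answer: $-3803$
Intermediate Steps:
$\left(24 + 4\right)^{2} - 4587 = 28^{2} - 4587 = 784 - 4587 = -3803$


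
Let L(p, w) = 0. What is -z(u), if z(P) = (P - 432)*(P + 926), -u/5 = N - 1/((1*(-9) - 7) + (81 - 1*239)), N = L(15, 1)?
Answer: 12111798587/30276 ≈ 4.0005e+5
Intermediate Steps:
N = 0
u = -5/174 (u = -5*(0 - 1/((1*(-9) - 7) + (81 - 1*239))) = -5*(0 - 1/((-9 - 7) + (81 - 239))) = -5*(0 - 1/(-16 - 158)) = -5*(0 - 1/(-174)) = -5*(0 - 1*(-1/174)) = -5*(0 + 1/174) = -5*1/174 = -5/174 ≈ -0.028736)
z(P) = (-432 + P)*(926 + P)
-z(u) = -(-400032 + (-5/174)**2 + 494*(-5/174)) = -(-400032 + 25/30276 - 1235/87) = -1*(-12111798587/30276) = 12111798587/30276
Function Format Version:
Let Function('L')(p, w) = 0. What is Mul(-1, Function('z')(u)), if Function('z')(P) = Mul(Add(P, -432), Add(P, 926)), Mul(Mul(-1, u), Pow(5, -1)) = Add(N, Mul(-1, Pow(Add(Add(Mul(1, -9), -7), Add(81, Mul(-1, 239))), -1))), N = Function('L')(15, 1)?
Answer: Rational(12111798587, 30276) ≈ 4.0005e+5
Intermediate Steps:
N = 0
u = Rational(-5, 174) (u = Mul(-5, Add(0, Mul(-1, Pow(Add(Add(Mul(1, -9), -7), Add(81, Mul(-1, 239))), -1)))) = Mul(-5, Add(0, Mul(-1, Pow(Add(Add(-9, -7), Add(81, -239)), -1)))) = Mul(-5, Add(0, Mul(-1, Pow(Add(-16, -158), -1)))) = Mul(-5, Add(0, Mul(-1, Pow(-174, -1)))) = Mul(-5, Add(0, Mul(-1, Rational(-1, 174)))) = Mul(-5, Add(0, Rational(1, 174))) = Mul(-5, Rational(1, 174)) = Rational(-5, 174) ≈ -0.028736)
Function('z')(P) = Mul(Add(-432, P), Add(926, P))
Mul(-1, Function('z')(u)) = Mul(-1, Add(-400032, Pow(Rational(-5, 174), 2), Mul(494, Rational(-5, 174)))) = Mul(-1, Add(-400032, Rational(25, 30276), Rational(-1235, 87))) = Mul(-1, Rational(-12111798587, 30276)) = Rational(12111798587, 30276)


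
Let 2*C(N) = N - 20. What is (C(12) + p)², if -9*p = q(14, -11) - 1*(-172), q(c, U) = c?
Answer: 5476/9 ≈ 608.44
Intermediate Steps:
C(N) = -10 + N/2 (C(N) = (N - 20)/2 = (-20 + N)/2 = -10 + N/2)
p = -62/3 (p = -(14 - 1*(-172))/9 = -(14 + 172)/9 = -⅑*186 = -62/3 ≈ -20.667)
(C(12) + p)² = ((-10 + (½)*12) - 62/3)² = ((-10 + 6) - 62/3)² = (-4 - 62/3)² = (-74/3)² = 5476/9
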